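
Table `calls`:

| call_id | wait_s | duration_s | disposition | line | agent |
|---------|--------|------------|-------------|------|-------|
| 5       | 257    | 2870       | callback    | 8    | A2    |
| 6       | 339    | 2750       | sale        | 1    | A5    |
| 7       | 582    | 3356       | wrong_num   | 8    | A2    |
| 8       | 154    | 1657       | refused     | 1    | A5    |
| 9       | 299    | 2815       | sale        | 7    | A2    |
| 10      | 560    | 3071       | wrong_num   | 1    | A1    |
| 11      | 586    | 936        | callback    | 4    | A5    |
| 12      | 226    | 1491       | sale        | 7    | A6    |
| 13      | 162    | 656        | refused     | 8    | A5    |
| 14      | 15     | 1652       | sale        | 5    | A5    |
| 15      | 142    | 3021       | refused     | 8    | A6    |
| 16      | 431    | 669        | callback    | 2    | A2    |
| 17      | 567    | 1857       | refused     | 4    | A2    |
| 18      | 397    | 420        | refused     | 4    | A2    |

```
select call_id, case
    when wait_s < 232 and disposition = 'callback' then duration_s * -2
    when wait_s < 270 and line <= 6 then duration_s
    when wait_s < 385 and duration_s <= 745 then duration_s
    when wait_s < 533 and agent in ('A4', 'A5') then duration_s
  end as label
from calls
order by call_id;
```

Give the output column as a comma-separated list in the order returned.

call_id=5: (no match → NULL) → NULL
call_id=6: wait_s < 533 and agent in ('A4', 'A5') → 2750
call_id=7: (no match → NULL) → NULL
call_id=8: wait_s < 270 and line <= 6 → 1657
call_id=9: (no match → NULL) → NULL
call_id=10: (no match → NULL) → NULL
call_id=11: (no match → NULL) → NULL
call_id=12: (no match → NULL) → NULL
call_id=13: wait_s < 385 and duration_s <= 745 → 656
call_id=14: wait_s < 270 and line <= 6 → 1652
call_id=15: (no match → NULL) → NULL
call_id=16: (no match → NULL) → NULL
call_id=17: (no match → NULL) → NULL
call_id=18: (no match → NULL) → NULL

NULL, 2750, NULL, 1657, NULL, NULL, NULL, NULL, 656, 1652, NULL, NULL, NULL, NULL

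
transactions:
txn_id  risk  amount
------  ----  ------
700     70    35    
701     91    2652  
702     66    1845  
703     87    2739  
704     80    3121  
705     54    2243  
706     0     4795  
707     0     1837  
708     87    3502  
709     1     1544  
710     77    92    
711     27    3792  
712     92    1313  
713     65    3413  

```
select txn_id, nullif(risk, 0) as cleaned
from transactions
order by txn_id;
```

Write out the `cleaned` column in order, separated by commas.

txn_id=700: risk=70 vs 0: differ → 70
txn_id=701: risk=91 vs 0: differ → 91
txn_id=702: risk=66 vs 0: differ → 66
txn_id=703: risk=87 vs 0: differ → 87
txn_id=704: risk=80 vs 0: differ → 80
txn_id=705: risk=54 vs 0: differ → 54
txn_id=706: risk=0 vs 0: equal → NULL
txn_id=707: risk=0 vs 0: equal → NULL
txn_id=708: risk=87 vs 0: differ → 87
txn_id=709: risk=1 vs 0: differ → 1
txn_id=710: risk=77 vs 0: differ → 77
txn_id=711: risk=27 vs 0: differ → 27
txn_id=712: risk=92 vs 0: differ → 92
txn_id=713: risk=65 vs 0: differ → 65

70, 91, 66, 87, 80, 54, NULL, NULL, 87, 1, 77, 27, 92, 65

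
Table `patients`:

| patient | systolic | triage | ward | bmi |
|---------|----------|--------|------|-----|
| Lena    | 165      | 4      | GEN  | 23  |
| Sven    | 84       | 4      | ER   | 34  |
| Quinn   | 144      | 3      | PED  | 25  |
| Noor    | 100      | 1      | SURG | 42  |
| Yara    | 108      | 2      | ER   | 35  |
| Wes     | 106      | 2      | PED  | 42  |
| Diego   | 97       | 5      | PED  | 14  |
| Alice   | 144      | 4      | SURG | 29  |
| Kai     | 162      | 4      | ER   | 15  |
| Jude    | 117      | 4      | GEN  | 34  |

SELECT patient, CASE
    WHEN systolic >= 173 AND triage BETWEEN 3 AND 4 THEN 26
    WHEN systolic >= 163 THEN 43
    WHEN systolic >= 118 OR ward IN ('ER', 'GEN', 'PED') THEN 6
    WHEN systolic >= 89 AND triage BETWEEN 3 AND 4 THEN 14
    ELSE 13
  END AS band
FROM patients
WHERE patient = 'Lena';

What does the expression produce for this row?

43

patient = Lena: systolic=165, triage=4, ward=GEN, bmi=23.
systolic >= 173 AND triage BETWEEN 3 AND 4 → false
systolic >= 163 → true → 43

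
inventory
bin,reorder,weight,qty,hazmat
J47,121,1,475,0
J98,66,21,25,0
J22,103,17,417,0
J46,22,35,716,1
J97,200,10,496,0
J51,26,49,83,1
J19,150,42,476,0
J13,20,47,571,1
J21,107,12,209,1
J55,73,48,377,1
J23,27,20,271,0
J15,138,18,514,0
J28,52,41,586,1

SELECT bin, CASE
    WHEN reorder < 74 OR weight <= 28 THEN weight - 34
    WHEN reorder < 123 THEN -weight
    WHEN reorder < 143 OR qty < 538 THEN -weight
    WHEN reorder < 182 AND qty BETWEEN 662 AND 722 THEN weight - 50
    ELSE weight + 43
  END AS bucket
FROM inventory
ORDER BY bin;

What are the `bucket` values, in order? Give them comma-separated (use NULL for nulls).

13, -16, -42, -22, -17, -14, 7, 1, -33, 15, 14, -24, -13

bin=J13: reorder < 74 OR weight <= 28 → 13
bin=J15: reorder < 74 OR weight <= 28 → -16
bin=J19: reorder < 143 OR qty < 538 → -42
bin=J21: reorder < 74 OR weight <= 28 → -22
bin=J22: reorder < 74 OR weight <= 28 → -17
bin=J23: reorder < 74 OR weight <= 28 → -14
bin=J28: reorder < 74 OR weight <= 28 → 7
bin=J46: reorder < 74 OR weight <= 28 → 1
bin=J47: reorder < 74 OR weight <= 28 → -33
bin=J51: reorder < 74 OR weight <= 28 → 15
bin=J55: reorder < 74 OR weight <= 28 → 14
bin=J97: reorder < 74 OR weight <= 28 → -24
bin=J98: reorder < 74 OR weight <= 28 → -13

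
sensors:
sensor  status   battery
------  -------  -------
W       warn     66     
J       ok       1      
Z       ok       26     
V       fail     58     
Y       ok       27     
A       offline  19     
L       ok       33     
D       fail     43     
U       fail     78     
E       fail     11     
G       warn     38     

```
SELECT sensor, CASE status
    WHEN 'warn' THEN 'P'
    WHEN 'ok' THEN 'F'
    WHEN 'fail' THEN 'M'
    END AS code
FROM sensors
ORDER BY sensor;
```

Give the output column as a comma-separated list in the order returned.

sensor=A: (no match → NULL) → NULL
sensor=D: status='fail' → M
sensor=E: status='fail' → M
sensor=G: status='warn' → P
sensor=J: status='ok' → F
sensor=L: status='ok' → F
sensor=U: status='fail' → M
sensor=V: status='fail' → M
sensor=W: status='warn' → P
sensor=Y: status='ok' → F
sensor=Z: status='ok' → F

NULL, M, M, P, F, F, M, M, P, F, F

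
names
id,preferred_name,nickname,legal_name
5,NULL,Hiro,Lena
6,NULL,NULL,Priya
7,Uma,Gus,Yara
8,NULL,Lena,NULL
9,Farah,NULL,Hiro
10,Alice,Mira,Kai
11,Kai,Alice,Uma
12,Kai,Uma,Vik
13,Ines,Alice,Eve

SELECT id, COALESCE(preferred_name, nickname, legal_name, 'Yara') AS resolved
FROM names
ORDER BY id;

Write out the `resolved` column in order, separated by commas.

Hiro, Priya, Uma, Lena, Farah, Alice, Kai, Kai, Ines

id=5: preferred_name=NULL, nickname=Hiro → Hiro
id=6: preferred_name=NULL, nickname=NULL, legal_name=Priya → Priya
id=7: preferred_name=Uma → Uma
id=8: preferred_name=NULL, nickname=Lena → Lena
id=9: preferred_name=Farah → Farah
id=10: preferred_name=Alice → Alice
id=11: preferred_name=Kai → Kai
id=12: preferred_name=Kai → Kai
id=13: preferred_name=Ines → Ines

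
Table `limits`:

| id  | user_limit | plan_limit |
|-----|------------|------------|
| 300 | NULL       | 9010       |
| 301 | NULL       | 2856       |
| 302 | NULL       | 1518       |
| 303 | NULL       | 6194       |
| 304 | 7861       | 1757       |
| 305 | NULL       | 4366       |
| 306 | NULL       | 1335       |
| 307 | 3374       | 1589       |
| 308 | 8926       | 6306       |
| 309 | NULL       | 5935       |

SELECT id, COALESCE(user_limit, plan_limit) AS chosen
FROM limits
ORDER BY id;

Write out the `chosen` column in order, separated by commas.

9010, 2856, 1518, 6194, 7861, 4366, 1335, 3374, 8926, 5935

id=300: user_limit=NULL, plan_limit=9010 → 9010
id=301: user_limit=NULL, plan_limit=2856 → 2856
id=302: user_limit=NULL, plan_limit=1518 → 1518
id=303: user_limit=NULL, plan_limit=6194 → 6194
id=304: user_limit=7861 → 7861
id=305: user_limit=NULL, plan_limit=4366 → 4366
id=306: user_limit=NULL, plan_limit=1335 → 1335
id=307: user_limit=3374 → 3374
id=308: user_limit=8926 → 8926
id=309: user_limit=NULL, plan_limit=5935 → 5935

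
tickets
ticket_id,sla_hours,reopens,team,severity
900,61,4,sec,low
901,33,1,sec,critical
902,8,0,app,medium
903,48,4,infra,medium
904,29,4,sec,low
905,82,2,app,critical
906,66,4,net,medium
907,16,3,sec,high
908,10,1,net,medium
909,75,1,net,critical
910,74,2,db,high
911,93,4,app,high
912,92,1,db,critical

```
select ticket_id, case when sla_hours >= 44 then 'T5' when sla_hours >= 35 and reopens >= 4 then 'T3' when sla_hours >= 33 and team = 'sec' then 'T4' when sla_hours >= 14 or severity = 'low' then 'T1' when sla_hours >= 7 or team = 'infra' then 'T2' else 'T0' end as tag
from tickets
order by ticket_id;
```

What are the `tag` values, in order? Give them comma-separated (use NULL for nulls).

T5, T4, T2, T5, T1, T5, T5, T1, T2, T5, T5, T5, T5

ticket_id=900: sla_hours >= 44 → T5
ticket_id=901: sla_hours >= 33 and team = 'sec' → T4
ticket_id=902: sla_hours >= 7 or team = 'infra' → T2
ticket_id=903: sla_hours >= 44 → T5
ticket_id=904: sla_hours >= 14 or severity = 'low' → T1
ticket_id=905: sla_hours >= 44 → T5
ticket_id=906: sla_hours >= 44 → T5
ticket_id=907: sla_hours >= 14 or severity = 'low' → T1
ticket_id=908: sla_hours >= 7 or team = 'infra' → T2
ticket_id=909: sla_hours >= 44 → T5
ticket_id=910: sla_hours >= 44 → T5
ticket_id=911: sla_hours >= 44 → T5
ticket_id=912: sla_hours >= 44 → T5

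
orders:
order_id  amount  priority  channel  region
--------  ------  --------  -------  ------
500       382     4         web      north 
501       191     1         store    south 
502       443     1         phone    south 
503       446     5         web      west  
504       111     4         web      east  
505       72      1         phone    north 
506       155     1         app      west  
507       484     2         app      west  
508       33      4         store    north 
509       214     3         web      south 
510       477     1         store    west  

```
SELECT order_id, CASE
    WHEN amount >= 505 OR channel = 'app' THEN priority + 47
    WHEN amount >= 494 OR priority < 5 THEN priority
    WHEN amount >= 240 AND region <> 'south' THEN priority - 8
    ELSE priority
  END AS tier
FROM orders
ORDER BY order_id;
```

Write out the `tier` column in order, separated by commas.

order_id=500: amount >= 494 OR priority < 5 → 4
order_id=501: amount >= 494 OR priority < 5 → 1
order_id=502: amount >= 494 OR priority < 5 → 1
order_id=503: amount >= 240 AND region <> 'south' → -3
order_id=504: amount >= 494 OR priority < 5 → 4
order_id=505: amount >= 494 OR priority < 5 → 1
order_id=506: amount >= 505 OR channel = 'app' → 48
order_id=507: amount >= 505 OR channel = 'app' → 49
order_id=508: amount >= 494 OR priority < 5 → 4
order_id=509: amount >= 494 OR priority < 5 → 3
order_id=510: amount >= 494 OR priority < 5 → 1

4, 1, 1, -3, 4, 1, 48, 49, 4, 3, 1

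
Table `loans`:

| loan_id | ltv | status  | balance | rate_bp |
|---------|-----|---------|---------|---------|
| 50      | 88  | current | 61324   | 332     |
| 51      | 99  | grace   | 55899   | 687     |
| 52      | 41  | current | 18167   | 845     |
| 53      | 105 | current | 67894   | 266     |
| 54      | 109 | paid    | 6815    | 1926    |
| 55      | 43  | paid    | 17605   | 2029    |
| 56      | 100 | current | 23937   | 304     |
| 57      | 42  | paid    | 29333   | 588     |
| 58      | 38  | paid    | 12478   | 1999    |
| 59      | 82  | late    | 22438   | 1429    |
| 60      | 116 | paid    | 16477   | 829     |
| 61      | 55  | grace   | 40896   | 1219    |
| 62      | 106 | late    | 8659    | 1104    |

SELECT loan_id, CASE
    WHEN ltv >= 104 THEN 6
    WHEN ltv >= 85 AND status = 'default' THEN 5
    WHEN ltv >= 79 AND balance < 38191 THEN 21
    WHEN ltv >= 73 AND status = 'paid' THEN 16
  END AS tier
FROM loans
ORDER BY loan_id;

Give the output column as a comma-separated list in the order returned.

loan_id=50: (no match → NULL) → NULL
loan_id=51: (no match → NULL) → NULL
loan_id=52: (no match → NULL) → NULL
loan_id=53: ltv >= 104 → 6
loan_id=54: ltv >= 104 → 6
loan_id=55: (no match → NULL) → NULL
loan_id=56: ltv >= 79 AND balance < 38191 → 21
loan_id=57: (no match → NULL) → NULL
loan_id=58: (no match → NULL) → NULL
loan_id=59: ltv >= 79 AND balance < 38191 → 21
loan_id=60: ltv >= 104 → 6
loan_id=61: (no match → NULL) → NULL
loan_id=62: ltv >= 104 → 6

NULL, NULL, NULL, 6, 6, NULL, 21, NULL, NULL, 21, 6, NULL, 6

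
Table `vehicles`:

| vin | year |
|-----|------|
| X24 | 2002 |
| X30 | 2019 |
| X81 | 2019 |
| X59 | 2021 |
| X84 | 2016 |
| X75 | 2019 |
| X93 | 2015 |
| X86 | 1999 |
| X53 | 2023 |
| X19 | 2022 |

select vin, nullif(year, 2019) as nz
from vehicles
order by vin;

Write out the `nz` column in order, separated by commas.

2022, 2002, NULL, 2023, 2021, NULL, NULL, 2016, 1999, 2015

vin=X19: year=2022 vs 2019: differ → 2022
vin=X24: year=2002 vs 2019: differ → 2002
vin=X30: year=2019 vs 2019: equal → NULL
vin=X53: year=2023 vs 2019: differ → 2023
vin=X59: year=2021 vs 2019: differ → 2021
vin=X75: year=2019 vs 2019: equal → NULL
vin=X81: year=2019 vs 2019: equal → NULL
vin=X84: year=2016 vs 2019: differ → 2016
vin=X86: year=1999 vs 2019: differ → 1999
vin=X93: year=2015 vs 2019: differ → 2015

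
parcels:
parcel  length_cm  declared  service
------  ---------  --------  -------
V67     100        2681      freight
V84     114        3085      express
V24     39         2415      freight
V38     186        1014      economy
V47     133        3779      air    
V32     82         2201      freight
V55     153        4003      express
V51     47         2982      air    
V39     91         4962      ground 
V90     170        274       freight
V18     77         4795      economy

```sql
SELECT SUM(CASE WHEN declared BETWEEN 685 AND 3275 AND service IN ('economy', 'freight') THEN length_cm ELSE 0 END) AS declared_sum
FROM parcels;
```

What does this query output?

407

parcel=V67: ✓ → 100
parcel=V84: ✗
parcel=V24: ✓ → 39
parcel=V38: ✓ → 186
parcel=V47: ✗
parcel=V32: ✓ → 82
parcel=V55: ✗
parcel=V51: ✗
parcel=V39: ✗
parcel=V90: ✗
parcel=V18: ✗
declared_sum = 100 + 39 + 186 + 82 = 407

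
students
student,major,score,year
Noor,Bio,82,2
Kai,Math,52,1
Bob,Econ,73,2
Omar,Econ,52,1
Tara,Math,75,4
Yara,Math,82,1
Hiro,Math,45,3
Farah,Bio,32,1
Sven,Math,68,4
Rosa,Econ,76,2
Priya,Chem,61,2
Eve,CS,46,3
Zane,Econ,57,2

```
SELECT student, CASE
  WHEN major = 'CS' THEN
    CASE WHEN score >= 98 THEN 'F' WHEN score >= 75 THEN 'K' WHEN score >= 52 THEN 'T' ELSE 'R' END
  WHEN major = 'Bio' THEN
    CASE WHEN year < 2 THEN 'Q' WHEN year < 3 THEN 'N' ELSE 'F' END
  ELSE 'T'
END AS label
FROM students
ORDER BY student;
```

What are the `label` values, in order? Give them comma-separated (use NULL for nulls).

student=Bob: major='Econ' → outer ELSE → T
student=Eve: major='CS' → inner[ELSE] → R
student=Farah: major='Bio' → inner[year < 2] → Q
student=Hiro: major='Math' → outer ELSE → T
student=Kai: major='Math' → outer ELSE → T
student=Noor: major='Bio' → inner[year < 3] → N
student=Omar: major='Econ' → outer ELSE → T
student=Priya: major='Chem' → outer ELSE → T
student=Rosa: major='Econ' → outer ELSE → T
student=Sven: major='Math' → outer ELSE → T
student=Tara: major='Math' → outer ELSE → T
student=Yara: major='Math' → outer ELSE → T
student=Zane: major='Econ' → outer ELSE → T

T, R, Q, T, T, N, T, T, T, T, T, T, T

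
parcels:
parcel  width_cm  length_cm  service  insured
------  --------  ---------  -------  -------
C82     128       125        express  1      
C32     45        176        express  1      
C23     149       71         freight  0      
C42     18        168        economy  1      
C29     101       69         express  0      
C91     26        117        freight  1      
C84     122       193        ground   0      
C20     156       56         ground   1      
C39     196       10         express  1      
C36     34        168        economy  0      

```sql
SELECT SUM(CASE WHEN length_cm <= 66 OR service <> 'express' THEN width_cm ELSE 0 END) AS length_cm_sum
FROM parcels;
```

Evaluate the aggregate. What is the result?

parcel=C82: ✗
parcel=C32: ✗
parcel=C23: ✓ → 149
parcel=C42: ✓ → 18
parcel=C29: ✗
parcel=C91: ✓ → 26
parcel=C84: ✓ → 122
parcel=C20: ✓ → 156
parcel=C39: ✓ → 196
parcel=C36: ✓ → 34
length_cm_sum = 149 + 18 + 26 + 122 + 156 + 196 + 34 = 701

701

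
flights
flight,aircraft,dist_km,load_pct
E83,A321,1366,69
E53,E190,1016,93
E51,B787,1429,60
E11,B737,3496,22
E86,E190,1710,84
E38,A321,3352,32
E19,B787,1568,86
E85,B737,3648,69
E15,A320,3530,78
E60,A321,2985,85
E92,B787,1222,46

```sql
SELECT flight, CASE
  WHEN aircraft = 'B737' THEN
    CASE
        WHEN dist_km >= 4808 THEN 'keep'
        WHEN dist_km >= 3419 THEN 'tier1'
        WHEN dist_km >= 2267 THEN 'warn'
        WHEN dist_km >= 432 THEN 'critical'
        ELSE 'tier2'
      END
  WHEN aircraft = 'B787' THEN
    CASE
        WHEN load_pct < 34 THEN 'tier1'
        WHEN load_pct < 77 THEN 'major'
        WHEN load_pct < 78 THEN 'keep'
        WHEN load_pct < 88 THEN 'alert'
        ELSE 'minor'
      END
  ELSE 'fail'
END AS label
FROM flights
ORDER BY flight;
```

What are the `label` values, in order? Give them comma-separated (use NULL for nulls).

flight=E11: aircraft='B737' → inner[dist_km >= 3419] → tier1
flight=E15: aircraft='A320' → outer ELSE → fail
flight=E19: aircraft='B787' → inner[load_pct < 88] → alert
flight=E38: aircraft='A321' → outer ELSE → fail
flight=E51: aircraft='B787' → inner[load_pct < 77] → major
flight=E53: aircraft='E190' → outer ELSE → fail
flight=E60: aircraft='A321' → outer ELSE → fail
flight=E83: aircraft='A321' → outer ELSE → fail
flight=E85: aircraft='B737' → inner[dist_km >= 3419] → tier1
flight=E86: aircraft='E190' → outer ELSE → fail
flight=E92: aircraft='B787' → inner[load_pct < 77] → major

tier1, fail, alert, fail, major, fail, fail, fail, tier1, fail, major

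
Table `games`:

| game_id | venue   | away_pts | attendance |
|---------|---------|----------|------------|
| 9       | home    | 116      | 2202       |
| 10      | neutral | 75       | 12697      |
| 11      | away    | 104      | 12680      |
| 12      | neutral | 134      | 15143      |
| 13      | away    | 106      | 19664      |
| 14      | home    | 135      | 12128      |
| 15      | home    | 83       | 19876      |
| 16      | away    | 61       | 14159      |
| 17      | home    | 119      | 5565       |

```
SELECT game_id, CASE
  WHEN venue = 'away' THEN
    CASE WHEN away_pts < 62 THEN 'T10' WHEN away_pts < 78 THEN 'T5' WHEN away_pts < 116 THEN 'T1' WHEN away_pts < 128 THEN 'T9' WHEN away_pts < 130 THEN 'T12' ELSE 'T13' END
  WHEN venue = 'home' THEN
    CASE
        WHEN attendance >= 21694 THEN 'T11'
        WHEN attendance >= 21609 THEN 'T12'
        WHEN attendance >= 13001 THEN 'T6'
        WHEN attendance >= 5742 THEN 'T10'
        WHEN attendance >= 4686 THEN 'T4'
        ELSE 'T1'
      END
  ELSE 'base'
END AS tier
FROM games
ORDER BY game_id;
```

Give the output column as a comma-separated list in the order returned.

T1, base, T1, base, T1, T10, T6, T10, T4

game_id=9: venue='home' → inner[ELSE] → T1
game_id=10: venue='neutral' → outer ELSE → base
game_id=11: venue='away' → inner[away_pts < 116] → T1
game_id=12: venue='neutral' → outer ELSE → base
game_id=13: venue='away' → inner[away_pts < 116] → T1
game_id=14: venue='home' → inner[attendance >= 5742] → T10
game_id=15: venue='home' → inner[attendance >= 13001] → T6
game_id=16: venue='away' → inner[away_pts < 62] → T10
game_id=17: venue='home' → inner[attendance >= 4686] → T4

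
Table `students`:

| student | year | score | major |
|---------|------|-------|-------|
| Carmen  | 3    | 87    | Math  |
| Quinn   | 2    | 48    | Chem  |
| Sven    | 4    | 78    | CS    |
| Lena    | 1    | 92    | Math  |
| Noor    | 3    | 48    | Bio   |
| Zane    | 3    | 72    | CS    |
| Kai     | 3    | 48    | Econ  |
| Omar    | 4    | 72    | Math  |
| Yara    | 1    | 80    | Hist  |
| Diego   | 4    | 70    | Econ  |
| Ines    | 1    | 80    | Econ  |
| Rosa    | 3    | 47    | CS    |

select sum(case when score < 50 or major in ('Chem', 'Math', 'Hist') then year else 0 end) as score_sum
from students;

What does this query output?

student=Carmen: ✓ → 3
student=Quinn: ✓ → 2
student=Sven: ✗
student=Lena: ✓ → 1
student=Noor: ✓ → 3
student=Zane: ✗
student=Kai: ✓ → 3
student=Omar: ✓ → 4
student=Yara: ✓ → 1
student=Diego: ✗
student=Ines: ✗
student=Rosa: ✓ → 3
score_sum = 3 + 2 + 1 + 3 + 3 + 4 + 1 + 3 = 20

20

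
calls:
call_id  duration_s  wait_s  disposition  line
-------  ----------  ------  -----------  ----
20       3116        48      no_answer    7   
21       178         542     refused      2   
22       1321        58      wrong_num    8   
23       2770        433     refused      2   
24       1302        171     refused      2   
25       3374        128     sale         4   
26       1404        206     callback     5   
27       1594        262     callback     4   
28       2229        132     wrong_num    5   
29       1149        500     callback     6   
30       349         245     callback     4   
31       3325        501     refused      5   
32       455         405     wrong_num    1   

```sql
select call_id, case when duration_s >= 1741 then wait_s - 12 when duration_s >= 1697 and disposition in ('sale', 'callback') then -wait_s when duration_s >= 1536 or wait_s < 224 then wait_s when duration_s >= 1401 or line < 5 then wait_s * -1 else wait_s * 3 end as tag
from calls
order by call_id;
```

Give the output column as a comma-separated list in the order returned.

call_id=20: duration_s >= 1741 → 36
call_id=21: duration_s >= 1401 or line < 5 → -542
call_id=22: duration_s >= 1536 or wait_s < 224 → 58
call_id=23: duration_s >= 1741 → 421
call_id=24: duration_s >= 1536 or wait_s < 224 → 171
call_id=25: duration_s >= 1741 → 116
call_id=26: duration_s >= 1536 or wait_s < 224 → 206
call_id=27: duration_s >= 1536 or wait_s < 224 → 262
call_id=28: duration_s >= 1741 → 120
call_id=29: ELSE → 1500
call_id=30: duration_s >= 1401 or line < 5 → -245
call_id=31: duration_s >= 1741 → 489
call_id=32: duration_s >= 1401 or line < 5 → -405

36, -542, 58, 421, 171, 116, 206, 262, 120, 1500, -245, 489, -405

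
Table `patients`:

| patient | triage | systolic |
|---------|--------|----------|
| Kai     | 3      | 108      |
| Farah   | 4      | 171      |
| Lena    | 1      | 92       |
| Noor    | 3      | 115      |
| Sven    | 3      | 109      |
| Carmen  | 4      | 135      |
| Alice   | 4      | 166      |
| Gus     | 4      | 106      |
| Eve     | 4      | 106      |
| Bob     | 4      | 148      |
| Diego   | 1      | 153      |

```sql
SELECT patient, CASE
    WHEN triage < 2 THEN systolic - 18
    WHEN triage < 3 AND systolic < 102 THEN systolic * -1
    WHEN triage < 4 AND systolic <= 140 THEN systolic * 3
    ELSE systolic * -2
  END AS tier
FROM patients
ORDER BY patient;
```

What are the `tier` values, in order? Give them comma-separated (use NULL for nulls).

patient=Alice: ELSE → -332
patient=Bob: ELSE → -296
patient=Carmen: ELSE → -270
patient=Diego: triage < 2 → 135
patient=Eve: ELSE → -212
patient=Farah: ELSE → -342
patient=Gus: ELSE → -212
patient=Kai: triage < 4 AND systolic <= 140 → 324
patient=Lena: triage < 2 → 74
patient=Noor: triage < 4 AND systolic <= 140 → 345
patient=Sven: triage < 4 AND systolic <= 140 → 327

-332, -296, -270, 135, -212, -342, -212, 324, 74, 345, 327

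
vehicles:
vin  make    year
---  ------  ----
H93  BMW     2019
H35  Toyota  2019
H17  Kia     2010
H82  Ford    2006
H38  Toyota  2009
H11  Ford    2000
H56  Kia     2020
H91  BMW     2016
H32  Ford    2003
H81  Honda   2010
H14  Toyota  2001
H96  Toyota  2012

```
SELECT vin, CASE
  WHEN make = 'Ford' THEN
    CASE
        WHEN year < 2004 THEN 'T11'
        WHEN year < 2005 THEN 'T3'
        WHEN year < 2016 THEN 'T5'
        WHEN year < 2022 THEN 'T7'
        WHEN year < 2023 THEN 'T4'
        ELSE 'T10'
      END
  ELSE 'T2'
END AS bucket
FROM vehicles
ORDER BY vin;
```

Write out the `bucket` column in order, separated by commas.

vin=H11: make='Ford' → inner[year < 2004] → T11
vin=H14: make='Toyota' → outer ELSE → T2
vin=H17: make='Kia' → outer ELSE → T2
vin=H32: make='Ford' → inner[year < 2004] → T11
vin=H35: make='Toyota' → outer ELSE → T2
vin=H38: make='Toyota' → outer ELSE → T2
vin=H56: make='Kia' → outer ELSE → T2
vin=H81: make='Honda' → outer ELSE → T2
vin=H82: make='Ford' → inner[year < 2016] → T5
vin=H91: make='BMW' → outer ELSE → T2
vin=H93: make='BMW' → outer ELSE → T2
vin=H96: make='Toyota' → outer ELSE → T2

T11, T2, T2, T11, T2, T2, T2, T2, T5, T2, T2, T2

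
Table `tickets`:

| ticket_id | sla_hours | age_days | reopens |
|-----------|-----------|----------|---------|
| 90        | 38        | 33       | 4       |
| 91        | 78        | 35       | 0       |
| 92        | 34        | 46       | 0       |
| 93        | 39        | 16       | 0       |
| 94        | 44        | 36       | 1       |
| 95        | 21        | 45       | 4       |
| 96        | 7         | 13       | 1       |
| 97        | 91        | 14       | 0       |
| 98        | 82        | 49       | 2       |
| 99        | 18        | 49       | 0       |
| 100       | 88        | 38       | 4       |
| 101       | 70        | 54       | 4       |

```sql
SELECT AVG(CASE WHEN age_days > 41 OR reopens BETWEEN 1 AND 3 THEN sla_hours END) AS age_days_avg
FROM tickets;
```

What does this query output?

39.4285714286

ticket_id=90: ✗
ticket_id=91: ✗
ticket_id=92: ✓ → 34
ticket_id=93: ✗
ticket_id=94: ✓ → 44
ticket_id=95: ✓ → 21
ticket_id=96: ✓ → 7
ticket_id=97: ✗
ticket_id=98: ✓ → 82
ticket_id=99: ✓ → 18
ticket_id=100: ✗
ticket_id=101: ✓ → 70
age_days_avg = (34 + 44 + 21 + 7 + 82 + 18 + 70) / 7 = 39.4285714286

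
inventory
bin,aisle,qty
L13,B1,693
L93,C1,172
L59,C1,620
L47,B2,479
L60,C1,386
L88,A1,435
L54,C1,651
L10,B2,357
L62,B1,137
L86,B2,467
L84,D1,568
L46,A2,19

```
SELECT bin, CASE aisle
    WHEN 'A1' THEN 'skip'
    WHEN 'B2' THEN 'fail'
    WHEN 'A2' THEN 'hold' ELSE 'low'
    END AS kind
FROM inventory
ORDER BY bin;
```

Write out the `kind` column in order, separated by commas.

bin=L10: aisle='B2' → fail
bin=L13: ELSE → low
bin=L46: aisle='A2' → hold
bin=L47: aisle='B2' → fail
bin=L54: ELSE → low
bin=L59: ELSE → low
bin=L60: ELSE → low
bin=L62: ELSE → low
bin=L84: ELSE → low
bin=L86: aisle='B2' → fail
bin=L88: aisle='A1' → skip
bin=L93: ELSE → low

fail, low, hold, fail, low, low, low, low, low, fail, skip, low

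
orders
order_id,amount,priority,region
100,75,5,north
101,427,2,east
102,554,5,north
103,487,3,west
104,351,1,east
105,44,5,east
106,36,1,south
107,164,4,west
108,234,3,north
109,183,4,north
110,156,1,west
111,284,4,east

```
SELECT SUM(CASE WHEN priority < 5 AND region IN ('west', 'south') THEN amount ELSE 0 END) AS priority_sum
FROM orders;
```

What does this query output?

843

order_id=100: ✗
order_id=101: ✗
order_id=102: ✗
order_id=103: ✓ → 487
order_id=104: ✗
order_id=105: ✗
order_id=106: ✓ → 36
order_id=107: ✓ → 164
order_id=108: ✗
order_id=109: ✗
order_id=110: ✓ → 156
order_id=111: ✗
priority_sum = 487 + 36 + 164 + 156 = 843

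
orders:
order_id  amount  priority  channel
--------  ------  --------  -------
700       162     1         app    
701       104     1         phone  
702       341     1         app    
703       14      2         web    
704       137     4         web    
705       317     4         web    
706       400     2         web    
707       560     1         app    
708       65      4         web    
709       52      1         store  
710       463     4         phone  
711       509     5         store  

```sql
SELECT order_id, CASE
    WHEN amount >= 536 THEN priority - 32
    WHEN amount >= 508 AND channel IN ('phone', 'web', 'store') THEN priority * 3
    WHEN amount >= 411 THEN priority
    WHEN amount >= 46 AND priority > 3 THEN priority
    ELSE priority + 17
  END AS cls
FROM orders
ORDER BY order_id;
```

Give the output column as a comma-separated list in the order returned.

18, 18, 18, 19, 4, 4, 19, -31, 4, 18, 4, 15

order_id=700: ELSE → 18
order_id=701: ELSE → 18
order_id=702: ELSE → 18
order_id=703: ELSE → 19
order_id=704: amount >= 46 AND priority > 3 → 4
order_id=705: amount >= 46 AND priority > 3 → 4
order_id=706: ELSE → 19
order_id=707: amount >= 536 → -31
order_id=708: amount >= 46 AND priority > 3 → 4
order_id=709: ELSE → 18
order_id=710: amount >= 411 → 4
order_id=711: amount >= 508 AND channel IN ('phone', 'web', 'store') → 15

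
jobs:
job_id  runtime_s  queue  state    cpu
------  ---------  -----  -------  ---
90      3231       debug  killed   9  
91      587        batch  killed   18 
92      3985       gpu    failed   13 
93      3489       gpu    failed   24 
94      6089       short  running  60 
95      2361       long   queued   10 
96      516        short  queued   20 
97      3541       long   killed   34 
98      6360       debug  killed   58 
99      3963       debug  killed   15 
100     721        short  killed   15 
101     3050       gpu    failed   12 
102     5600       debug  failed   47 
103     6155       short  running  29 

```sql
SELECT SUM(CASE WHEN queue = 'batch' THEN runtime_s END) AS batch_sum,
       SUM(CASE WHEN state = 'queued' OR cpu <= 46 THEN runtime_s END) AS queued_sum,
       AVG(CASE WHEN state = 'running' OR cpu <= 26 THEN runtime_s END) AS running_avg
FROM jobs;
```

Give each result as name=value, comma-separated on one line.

[batch_sum: queue = 'batch']
job_id=90: ✗
job_id=91: ✓ → 587
job_id=92: ✗
job_id=93: ✗
job_id=94: ✗
job_id=95: ✗
job_id=96: ✗
job_id=97: ✗
job_id=98: ✗
job_id=99: ✗
job_id=100: ✗
job_id=101: ✗
job_id=102: ✗
job_id=103: ✗
batch_sum = 587
—
[queued_sum: state = 'queued' OR cpu <= 46]
job_id=90: ✓ → 3231
job_id=91: ✓ → 587
job_id=92: ✓ → 3985
job_id=93: ✓ → 3489
job_id=94: ✗
job_id=95: ✓ → 2361
job_id=96: ✓ → 516
job_id=97: ✓ → 3541
job_id=98: ✗
job_id=99: ✓ → 3963
job_id=100: ✓ → 721
job_id=101: ✓ → 3050
job_id=102: ✗
job_id=103: ✓ → 6155
queued_sum = 3231 + 587 + 3985 + 3489 + 2361 + 516 + 3541 + 3963 + 721 + 3050 + 6155 = 31599
—
[running_avg: state = 'running' OR cpu <= 26]
job_id=90: ✓ → 3231
job_id=91: ✓ → 587
job_id=92: ✓ → 3985
job_id=93: ✓ → 3489
job_id=94: ✓ → 6089
job_id=95: ✓ → 2361
job_id=96: ✓ → 516
job_id=97: ✗
job_id=98: ✗
job_id=99: ✓ → 3963
job_id=100: ✓ → 721
job_id=101: ✓ → 3050
job_id=102: ✗
job_id=103: ✓ → 6155
running_avg = (3231 + 587 + 3985 + 3489 + 6089 + 2361 + 516 + 3963 + 721 + 3050 + 6155) / 11 = 3104.2727272727

batch_sum=587, queued_sum=31599, running_avg=3104.2727272727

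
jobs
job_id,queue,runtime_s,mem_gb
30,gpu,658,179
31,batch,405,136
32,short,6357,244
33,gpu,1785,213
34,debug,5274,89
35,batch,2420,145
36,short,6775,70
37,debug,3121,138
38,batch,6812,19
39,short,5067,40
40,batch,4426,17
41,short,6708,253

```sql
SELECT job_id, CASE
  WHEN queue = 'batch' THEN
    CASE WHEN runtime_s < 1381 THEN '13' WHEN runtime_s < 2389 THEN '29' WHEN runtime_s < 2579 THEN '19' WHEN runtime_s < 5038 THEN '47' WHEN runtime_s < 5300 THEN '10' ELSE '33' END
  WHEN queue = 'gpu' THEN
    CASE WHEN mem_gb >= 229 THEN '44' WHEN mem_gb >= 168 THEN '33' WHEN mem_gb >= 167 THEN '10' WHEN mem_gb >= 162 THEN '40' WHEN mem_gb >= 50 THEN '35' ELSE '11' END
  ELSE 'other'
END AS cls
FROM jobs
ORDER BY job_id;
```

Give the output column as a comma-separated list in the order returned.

33, 13, other, 33, other, 19, other, other, 33, other, 47, other

job_id=30: queue='gpu' → inner[mem_gb >= 168] → 33
job_id=31: queue='batch' → inner[runtime_s < 1381] → 13
job_id=32: queue='short' → outer ELSE → other
job_id=33: queue='gpu' → inner[mem_gb >= 168] → 33
job_id=34: queue='debug' → outer ELSE → other
job_id=35: queue='batch' → inner[runtime_s < 2579] → 19
job_id=36: queue='short' → outer ELSE → other
job_id=37: queue='debug' → outer ELSE → other
job_id=38: queue='batch' → inner[ELSE] → 33
job_id=39: queue='short' → outer ELSE → other
job_id=40: queue='batch' → inner[runtime_s < 5038] → 47
job_id=41: queue='short' → outer ELSE → other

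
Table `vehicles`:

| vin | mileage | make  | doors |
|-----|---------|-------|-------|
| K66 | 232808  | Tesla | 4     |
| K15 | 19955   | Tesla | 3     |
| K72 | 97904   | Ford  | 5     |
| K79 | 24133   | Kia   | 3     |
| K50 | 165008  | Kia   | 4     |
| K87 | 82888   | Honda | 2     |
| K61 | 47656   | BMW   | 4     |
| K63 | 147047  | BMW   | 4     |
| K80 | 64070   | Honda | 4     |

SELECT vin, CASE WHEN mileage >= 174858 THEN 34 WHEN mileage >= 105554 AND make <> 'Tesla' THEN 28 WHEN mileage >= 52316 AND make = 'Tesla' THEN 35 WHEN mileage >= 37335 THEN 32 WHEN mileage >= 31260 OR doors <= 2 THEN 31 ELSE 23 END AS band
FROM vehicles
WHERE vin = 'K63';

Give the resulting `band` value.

vin = K63: mileage=147047, make=BMW, doors=4.
mileage >= 174858 → false
mileage >= 105554 AND make <> 'Tesla' → true → 28

28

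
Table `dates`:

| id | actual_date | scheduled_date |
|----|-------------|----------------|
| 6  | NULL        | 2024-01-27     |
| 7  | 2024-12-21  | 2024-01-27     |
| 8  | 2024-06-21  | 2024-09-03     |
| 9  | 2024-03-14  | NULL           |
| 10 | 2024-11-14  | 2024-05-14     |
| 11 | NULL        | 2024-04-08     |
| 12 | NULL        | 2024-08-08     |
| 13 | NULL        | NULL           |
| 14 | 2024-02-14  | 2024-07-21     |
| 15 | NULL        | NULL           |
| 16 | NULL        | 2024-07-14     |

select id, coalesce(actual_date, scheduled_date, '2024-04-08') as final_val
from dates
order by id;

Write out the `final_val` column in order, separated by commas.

2024-01-27, 2024-12-21, 2024-06-21, 2024-03-14, 2024-11-14, 2024-04-08, 2024-08-08, 2024-04-08, 2024-02-14, 2024-04-08, 2024-07-14

id=6: actual_date=NULL, scheduled_date=2024-01-27 → 2024-01-27
id=7: actual_date=2024-12-21 → 2024-12-21
id=8: actual_date=2024-06-21 → 2024-06-21
id=9: actual_date=2024-03-14 → 2024-03-14
id=10: actual_date=2024-11-14 → 2024-11-14
id=11: actual_date=NULL, scheduled_date=2024-04-08 → 2024-04-08
id=12: actual_date=NULL, scheduled_date=2024-08-08 → 2024-08-08
id=13: actual_date=NULL, scheduled_date=NULL, → literal 2024-04-08 → 2024-04-08
id=14: actual_date=2024-02-14 → 2024-02-14
id=15: actual_date=NULL, scheduled_date=NULL, → literal 2024-04-08 → 2024-04-08
id=16: actual_date=NULL, scheduled_date=2024-07-14 → 2024-07-14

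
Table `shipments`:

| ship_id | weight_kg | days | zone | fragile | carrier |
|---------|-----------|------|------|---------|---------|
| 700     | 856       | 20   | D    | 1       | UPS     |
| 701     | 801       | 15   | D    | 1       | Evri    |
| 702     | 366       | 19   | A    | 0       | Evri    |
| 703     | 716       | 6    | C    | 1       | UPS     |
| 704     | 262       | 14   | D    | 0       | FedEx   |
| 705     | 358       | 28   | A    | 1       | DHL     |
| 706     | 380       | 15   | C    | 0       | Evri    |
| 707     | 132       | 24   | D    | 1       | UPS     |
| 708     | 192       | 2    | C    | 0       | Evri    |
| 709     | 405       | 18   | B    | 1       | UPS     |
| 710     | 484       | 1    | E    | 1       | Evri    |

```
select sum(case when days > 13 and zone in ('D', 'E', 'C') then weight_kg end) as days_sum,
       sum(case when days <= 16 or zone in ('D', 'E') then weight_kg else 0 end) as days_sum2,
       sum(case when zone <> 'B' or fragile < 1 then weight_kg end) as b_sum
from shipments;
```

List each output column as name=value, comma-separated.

[days_sum: days > 13 and zone in ('D', 'E', 'C')]
ship_id=700: ✓ → 856
ship_id=701: ✓ → 801
ship_id=702: ✗
ship_id=703: ✗
ship_id=704: ✓ → 262
ship_id=705: ✗
ship_id=706: ✓ → 380
ship_id=707: ✓ → 132
ship_id=708: ✗
ship_id=709: ✗
ship_id=710: ✗
days_sum = 856 + 801 + 262 + 380 + 132 = 2431
—
[days_sum2: days <= 16 or zone in ('D', 'E')]
ship_id=700: ✓ → 856
ship_id=701: ✓ → 801
ship_id=702: ✗
ship_id=703: ✓ → 716
ship_id=704: ✓ → 262
ship_id=705: ✗
ship_id=706: ✓ → 380
ship_id=707: ✓ → 132
ship_id=708: ✓ → 192
ship_id=709: ✗
ship_id=710: ✓ → 484
days_sum2 = 856 + 801 + 716 + 262 + 380 + 132 + 192 + 484 = 3823
—
[b_sum: zone <> 'B' or fragile < 1]
ship_id=700: ✓ → 856
ship_id=701: ✓ → 801
ship_id=702: ✓ → 366
ship_id=703: ✓ → 716
ship_id=704: ✓ → 262
ship_id=705: ✓ → 358
ship_id=706: ✓ → 380
ship_id=707: ✓ → 132
ship_id=708: ✓ → 192
ship_id=709: ✗
ship_id=710: ✓ → 484
b_sum = 856 + 801 + 366 + 716 + 262 + 358 + 380 + 132 + 192 + 484 = 4547

days_sum=2431, days_sum2=3823, b_sum=4547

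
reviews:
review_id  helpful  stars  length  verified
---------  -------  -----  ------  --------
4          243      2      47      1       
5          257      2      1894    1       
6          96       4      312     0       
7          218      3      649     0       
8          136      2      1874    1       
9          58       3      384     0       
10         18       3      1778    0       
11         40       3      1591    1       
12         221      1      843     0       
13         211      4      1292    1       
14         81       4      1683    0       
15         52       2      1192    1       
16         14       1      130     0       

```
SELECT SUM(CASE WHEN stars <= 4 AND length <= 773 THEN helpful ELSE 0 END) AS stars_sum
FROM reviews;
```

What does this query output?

629

review_id=4: ✓ → 243
review_id=5: ✗
review_id=6: ✓ → 96
review_id=7: ✓ → 218
review_id=8: ✗
review_id=9: ✓ → 58
review_id=10: ✗
review_id=11: ✗
review_id=12: ✗
review_id=13: ✗
review_id=14: ✗
review_id=15: ✗
review_id=16: ✓ → 14
stars_sum = 243 + 96 + 218 + 58 + 14 = 629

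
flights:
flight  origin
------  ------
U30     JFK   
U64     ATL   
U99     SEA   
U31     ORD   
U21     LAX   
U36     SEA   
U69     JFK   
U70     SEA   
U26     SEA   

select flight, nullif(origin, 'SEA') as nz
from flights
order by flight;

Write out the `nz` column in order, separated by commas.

flight=U21: origin=LAX vs SEA: differ → LAX
flight=U26: origin=SEA vs SEA: equal → NULL
flight=U30: origin=JFK vs SEA: differ → JFK
flight=U31: origin=ORD vs SEA: differ → ORD
flight=U36: origin=SEA vs SEA: equal → NULL
flight=U64: origin=ATL vs SEA: differ → ATL
flight=U69: origin=JFK vs SEA: differ → JFK
flight=U70: origin=SEA vs SEA: equal → NULL
flight=U99: origin=SEA vs SEA: equal → NULL

LAX, NULL, JFK, ORD, NULL, ATL, JFK, NULL, NULL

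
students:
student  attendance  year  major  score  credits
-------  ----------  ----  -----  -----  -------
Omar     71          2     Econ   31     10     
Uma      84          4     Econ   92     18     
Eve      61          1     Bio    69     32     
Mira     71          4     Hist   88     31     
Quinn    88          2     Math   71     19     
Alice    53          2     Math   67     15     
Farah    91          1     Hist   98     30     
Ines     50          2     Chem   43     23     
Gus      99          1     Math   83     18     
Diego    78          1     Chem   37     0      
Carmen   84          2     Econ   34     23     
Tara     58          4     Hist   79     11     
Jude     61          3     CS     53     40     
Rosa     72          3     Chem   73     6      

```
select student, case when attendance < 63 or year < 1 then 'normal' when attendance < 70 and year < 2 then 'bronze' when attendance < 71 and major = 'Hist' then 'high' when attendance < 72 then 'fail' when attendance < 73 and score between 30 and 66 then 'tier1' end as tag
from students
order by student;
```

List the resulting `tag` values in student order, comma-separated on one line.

student=Alice: attendance < 63 or year < 1 → normal
student=Carmen: (no match → NULL) → NULL
student=Diego: (no match → NULL) → NULL
student=Eve: attendance < 63 or year < 1 → normal
student=Farah: (no match → NULL) → NULL
student=Gus: (no match → NULL) → NULL
student=Ines: attendance < 63 or year < 1 → normal
student=Jude: attendance < 63 or year < 1 → normal
student=Mira: attendance < 72 → fail
student=Omar: attendance < 72 → fail
student=Quinn: (no match → NULL) → NULL
student=Rosa: (no match → NULL) → NULL
student=Tara: attendance < 63 or year < 1 → normal
student=Uma: (no match → NULL) → NULL

normal, NULL, NULL, normal, NULL, NULL, normal, normal, fail, fail, NULL, NULL, normal, NULL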